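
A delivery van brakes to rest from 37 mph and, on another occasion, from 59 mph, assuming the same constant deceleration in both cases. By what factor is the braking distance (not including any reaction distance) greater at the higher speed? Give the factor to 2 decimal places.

Braking distance d = v²/(2a), so with a fixed, d ∝ v².
Factor = (59/37)² = 1.5946² = 2.5427.

Factor ≈ 2.54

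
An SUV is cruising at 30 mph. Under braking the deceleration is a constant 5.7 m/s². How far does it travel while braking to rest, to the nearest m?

Braking distance ≈ 16 m

30 mph × 0.44704 = 13.4112 m/s.
Braking distance = v²/(2a) = 13.4112² / (2 × 5.700) = 179.860 / 11.400 = 15.777 m.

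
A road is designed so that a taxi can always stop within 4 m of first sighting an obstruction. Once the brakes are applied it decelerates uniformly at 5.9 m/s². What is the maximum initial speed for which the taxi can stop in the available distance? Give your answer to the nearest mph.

v²/(2a) = d ⇒ v = √(2 × 5.900 × 4) = √47.20 = 6.8702 m/s.
6.8702 m/s ÷ 0.44704 = 15.368 mph.

Maximum speed ≈ 15 mph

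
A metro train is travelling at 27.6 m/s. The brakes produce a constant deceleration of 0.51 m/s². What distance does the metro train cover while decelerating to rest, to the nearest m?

Braking distance ≈ 747 m

Braking distance = v²/(2a) = 27.6000² / (2 × 0.510) = 761.760 / 1.020 = 746.824 m.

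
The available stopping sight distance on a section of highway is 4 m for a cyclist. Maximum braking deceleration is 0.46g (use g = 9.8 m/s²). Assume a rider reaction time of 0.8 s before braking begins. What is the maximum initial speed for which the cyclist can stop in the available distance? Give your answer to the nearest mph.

Maximum speed ≈ 8 mph

a = 0.46 × 9.8 = 4.508 m/s².
Stopping distance: v·t_r + v²/(2a) = 4 with t_r = 0.8 s and a = 4.508 m/s².
So v² + 7.213 v − 36.06 = 0.
Positive root: v = −a·t_r + √((a·t_r)² + 2a·d) = −3.606 + √(13.003 + 36.06) = 3.3985 m/s.
3.3985 m/s ÷ 0.44704 = 7.602 mph.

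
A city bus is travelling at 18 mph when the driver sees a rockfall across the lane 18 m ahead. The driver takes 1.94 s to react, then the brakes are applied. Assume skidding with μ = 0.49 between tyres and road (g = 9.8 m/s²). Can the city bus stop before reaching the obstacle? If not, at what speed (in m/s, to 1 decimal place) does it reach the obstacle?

18 mph × 0.44704 = 8.0467 m/s.
a = μg = 0.49 × 9.8 = 4.802 m/s².
Reaction distance = 8.0467 × 1.94 = 15.611 m.
Braking distance needed to stop: v²/(2a) = 64.749 / 9.604 = 6.742 m, so total needed = 15.611 + 6.742 = 22.353 m > 18 m — it cannot stop.
Distance remaining when braking begins: 18 − 15.611 = 2.389 m.
v² = v₀² − 2a·d = 64.749 − 2 × 4.802 × 2.389 = 41.805 m²/s².
v = √41.805 = 6.466 m/s.

No — it strikes the obstacle at 6.5 m/s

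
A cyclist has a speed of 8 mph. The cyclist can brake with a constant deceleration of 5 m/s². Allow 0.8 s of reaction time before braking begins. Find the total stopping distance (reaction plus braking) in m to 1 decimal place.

Total stopping distance ≈ 4.1 m

8 mph × 0.44704 = 3.5763 m/s.
Reaction distance = v·t_r = 3.5763 × 0.8 = 2.861 m.
Braking distance = v²/(2a) = 3.5763² / (2 × 5.000) = 12.790 / 10.000 = 1.279 m.
Total = 2.861 + 1.279 = 4.140 m.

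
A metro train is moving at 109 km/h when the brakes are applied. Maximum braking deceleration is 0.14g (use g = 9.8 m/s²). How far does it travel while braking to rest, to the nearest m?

Braking distance ≈ 334 m

109 km/h ÷ 3.6 = 30.2778 m/s.
a = 0.14 × 9.8 = 1.372 m/s².
Braking distance = v²/(2a) = 30.2778² / (2 × 1.372) = 916.745 / 2.744 = 334.091 m.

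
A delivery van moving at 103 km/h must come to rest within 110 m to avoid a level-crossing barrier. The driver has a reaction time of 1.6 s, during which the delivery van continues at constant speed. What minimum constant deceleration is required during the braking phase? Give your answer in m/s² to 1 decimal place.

103 km/h ÷ 3.6 = 28.6111 m/s.
Distance covered during reaction = 28.6111 × 1.6 = 45.778 m.
Distance available for braking: 110 − 45.778 = 64.222 m.
v² = 2a·d ⇒ a = v²/(2d) = 28.6111² / (2 × 64.222) = 818.595 / 128.444 = 6.3732 m/s².

Required deceleration ≈ 6.4 m/s²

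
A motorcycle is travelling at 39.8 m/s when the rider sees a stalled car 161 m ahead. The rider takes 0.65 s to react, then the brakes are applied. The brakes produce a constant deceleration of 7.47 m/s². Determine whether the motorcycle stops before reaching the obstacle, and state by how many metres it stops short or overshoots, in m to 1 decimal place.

Reaction distance = 39.8000 × 0.65 = 25.870 m.
Braking distance = v²/(2a) = 1584.040 / 14.940 = 106.027 m.
Total stopping distance = 25.870 + 106.027 = 131.897 m, vs 161 m available — it stops with 161 − 131.897 = 29.103 m to spare.

Yes — it stops 29.1 m short of the obstacle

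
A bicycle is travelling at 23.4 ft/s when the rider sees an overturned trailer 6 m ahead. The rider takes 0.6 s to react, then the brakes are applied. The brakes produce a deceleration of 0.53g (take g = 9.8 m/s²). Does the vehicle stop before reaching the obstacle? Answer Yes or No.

No

23.4 ft/s × 0.3048 = 7.1323 m/s.
a = 0.53 × 9.8 = 5.194 m/s².
Reaction distance = 7.1323 × 0.6 = 4.279 m.
Braking distance = v²/(2a) = 50.870 / 10.388 = 4.897 m.
Total stopping distance = 4.279 + 4.897 = 9.176 m, vs 6 m available — it cannot stop in time and overshoots by 9.176 − 6 = 3.176 m.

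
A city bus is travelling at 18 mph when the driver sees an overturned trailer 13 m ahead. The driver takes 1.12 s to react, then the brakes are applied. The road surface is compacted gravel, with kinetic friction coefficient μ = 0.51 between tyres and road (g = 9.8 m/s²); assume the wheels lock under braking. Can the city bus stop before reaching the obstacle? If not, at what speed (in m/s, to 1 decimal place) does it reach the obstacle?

No — it strikes the obstacle at 5.0 m/s

18 mph × 0.44704 = 8.0467 m/s.
a = μg = 0.51 × 9.8 = 4.998 m/s².
Reaction distance = 8.0467 × 1.12 = 9.012 m.
Braking distance needed to stop: v²/(2a) = 64.749 / 9.996 = 6.477 m, so total needed = 9.012 + 6.477 = 15.489 m > 13 m — it cannot stop.
Distance remaining when braking begins: 13 − 9.012 = 3.988 m.
v² = v₀² − 2a·d = 64.749 − 2 × 4.998 × 3.988 = 24.885 m²/s².
v = √24.885 = 4.988 m/s.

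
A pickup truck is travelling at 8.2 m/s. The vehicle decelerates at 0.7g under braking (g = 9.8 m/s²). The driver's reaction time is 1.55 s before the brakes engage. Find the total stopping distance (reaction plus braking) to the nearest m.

a = 0.7 × 9.8 = 6.860 m/s².
Reaction distance = v·t_r = 8.2000 × 1.55 = 12.710 m.
Braking distance = v²/(2a) = 8.2000² / (2 × 6.860) = 67.240 / 13.720 = 4.901 m.
Total = 12.710 + 4.901 = 17.611 m.

Total stopping distance ≈ 18 m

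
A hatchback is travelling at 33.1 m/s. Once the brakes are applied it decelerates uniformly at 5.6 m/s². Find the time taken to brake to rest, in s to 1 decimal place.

Braking time ≈ 5.9 s

Braking time = v/a = 33.1000 / 5.600 = 5.911 s.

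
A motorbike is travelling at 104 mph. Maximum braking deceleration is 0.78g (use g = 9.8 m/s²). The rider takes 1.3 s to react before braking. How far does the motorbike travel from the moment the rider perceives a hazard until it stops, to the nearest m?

104 mph × 0.44704 = 46.4922 m/s.
a = 0.78 × 9.8 = 7.644 m/s².
Reaction distance = v·t_r = 46.4922 × 1.3 = 60.440 m.
Braking distance = v²/(2a) = 46.4922² / (2 × 7.644) = 2161.525 / 15.288 = 141.387 m.
Total = 60.440 + 141.387 = 201.827 m.

Total stopping distance ≈ 202 m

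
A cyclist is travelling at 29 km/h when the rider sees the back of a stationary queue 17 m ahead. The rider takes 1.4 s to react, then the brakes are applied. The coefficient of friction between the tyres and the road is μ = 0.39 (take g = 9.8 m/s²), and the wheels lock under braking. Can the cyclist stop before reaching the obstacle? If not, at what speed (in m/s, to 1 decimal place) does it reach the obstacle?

29 km/h ÷ 3.6 = 8.0556 m/s.
a = μg = 0.39 × 9.8 = 3.822 m/s².
Reaction distance = 8.0556 × 1.4 = 11.278 m.
Braking distance needed to stop: v²/(2a) = 64.893 / 7.644 = 8.489 m, so total needed = 11.278 + 8.489 = 19.767 m > 17 m — it cannot stop.
Distance remaining when braking begins: 17 − 11.278 = 5.722 m.
v² = v₀² − 2a·d = 64.893 − 2 × 3.822 × 5.722 = 21.154 m²/s².
v = √21.154 = 4.599 m/s.

No — it strikes the obstacle at 4.6 m/s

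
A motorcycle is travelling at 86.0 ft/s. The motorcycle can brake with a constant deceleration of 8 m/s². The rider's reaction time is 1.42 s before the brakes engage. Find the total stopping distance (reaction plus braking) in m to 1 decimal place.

86 ft/s × 0.3048 = 26.2128 m/s.
Reaction distance = v·t_r = 26.2128 × 1.42 = 37.222 m.
Braking distance = v²/(2a) = 26.2128² / (2 × 8.000) = 687.111 / 16.000 = 42.944 m.
Total = 37.222 + 42.944 = 80.166 m.

Total stopping distance ≈ 80.2 m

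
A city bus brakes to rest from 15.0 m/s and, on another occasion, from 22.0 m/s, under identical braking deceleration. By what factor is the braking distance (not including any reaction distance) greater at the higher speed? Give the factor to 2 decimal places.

Braking distance d = v²/(2a), so with a fixed, d ∝ v².
Factor = (22.0/15.0)² = 1.4667² = 2.1512.

Factor ≈ 2.15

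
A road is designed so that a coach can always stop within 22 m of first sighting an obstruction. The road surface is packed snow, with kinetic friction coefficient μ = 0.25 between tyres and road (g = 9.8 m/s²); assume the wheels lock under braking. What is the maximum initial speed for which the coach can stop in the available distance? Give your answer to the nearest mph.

Maximum speed ≈ 23 mph

a = μg = 0.25 × 9.8 = 2.450 m/s².
v²/(2a) = d ⇒ v = √(2 × 2.450 × 22) = √107.80 = 10.3827 m/s.
10.3827 m/s ÷ 0.44704 = 23.225 mph.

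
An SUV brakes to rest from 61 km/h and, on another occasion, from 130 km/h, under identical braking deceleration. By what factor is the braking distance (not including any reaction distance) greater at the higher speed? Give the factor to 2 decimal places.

Braking distance d = v²/(2a), so with a fixed, d ∝ v².
Factor = (130/61)² = 2.1311² = 4.5416.

Factor ≈ 4.54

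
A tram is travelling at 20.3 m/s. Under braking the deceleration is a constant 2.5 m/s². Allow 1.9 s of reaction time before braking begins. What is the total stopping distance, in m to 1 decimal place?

Total stopping distance ≈ 121.0 m

Reaction distance = v·t_r = 20.3000 × 1.9 = 38.570 m.
Braking distance = v²/(2a) = 20.3000² / (2 × 2.500) = 412.090 / 5.000 = 82.418 m.
Total = 38.570 + 82.418 = 120.988 m.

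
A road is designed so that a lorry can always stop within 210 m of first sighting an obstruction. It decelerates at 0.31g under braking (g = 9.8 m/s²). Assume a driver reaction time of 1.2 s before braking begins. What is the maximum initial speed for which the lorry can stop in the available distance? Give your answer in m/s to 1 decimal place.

a = 0.31 × 9.8 = 3.038 m/s².
Stopping distance: v·t_r + v²/(2a) = 210 with t_r = 1.2 s and a = 3.038 m/s².
So v² + 7.291 v − 1275.96 = 0.
Positive root: v = −a·t_r + √((a·t_r)² + 2a·d) = −3.646 + √(13.293 + 1275.96) = 32.2602 m/s.

Maximum speed ≈ 32.3 m/s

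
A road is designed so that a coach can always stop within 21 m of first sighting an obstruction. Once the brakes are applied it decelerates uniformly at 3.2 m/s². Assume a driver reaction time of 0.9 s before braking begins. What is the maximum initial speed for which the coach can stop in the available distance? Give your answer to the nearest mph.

Stopping distance: v·t_r + v²/(2a) = 21 with t_r = 0.9 s and a = 3.200 m/s².
So v² + 5.760 v − 134.40 = 0.
Positive root: v = −a·t_r + √((a·t_r)² + 2a·d) = −2.880 + √(8.294 + 134.40) = 9.0655 m/s.
9.0655 m/s ÷ 0.44704 = 20.279 mph.

Maximum speed ≈ 20 mph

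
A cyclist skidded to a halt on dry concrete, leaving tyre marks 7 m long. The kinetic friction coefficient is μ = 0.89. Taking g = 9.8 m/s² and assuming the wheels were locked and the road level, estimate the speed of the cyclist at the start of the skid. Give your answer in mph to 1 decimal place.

Deceleration a = μg = 0.89 × 9.8 = 8.722 m/s².
v = √(2a·d) = √(2 × 8.722 × 7) = √122.108 = 11.0502 m/s.
= 11.0502 ÷ 0.44704 = 24.719 mph.

Initial speed ≈ 24.7 mph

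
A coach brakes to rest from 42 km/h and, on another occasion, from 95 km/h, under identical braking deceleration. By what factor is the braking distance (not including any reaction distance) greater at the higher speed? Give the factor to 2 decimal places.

Braking distance d = v²/(2a), so with a fixed, d ∝ v².
Factor = (95/42)² = 2.2619² = 5.1162.

Factor ≈ 5.12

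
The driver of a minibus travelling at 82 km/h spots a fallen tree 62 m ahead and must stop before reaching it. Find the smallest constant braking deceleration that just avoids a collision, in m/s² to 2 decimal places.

Required deceleration ≈ 4.18 m/s²

82 km/h ÷ 3.6 = 22.7778 m/s.
v² = 2a·d ⇒ a = v²/(2d) = 22.7778² / (2 × 62.000) = 518.828 / 124.000 = 4.1841 m/s².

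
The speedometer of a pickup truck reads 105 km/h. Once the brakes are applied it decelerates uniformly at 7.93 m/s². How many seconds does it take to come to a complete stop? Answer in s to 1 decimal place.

Braking time ≈ 3.7 s

105 km/h ÷ 3.6 = 29.1667 m/s.
Braking time = v/a = 29.1667 / 7.930 = 3.678 s.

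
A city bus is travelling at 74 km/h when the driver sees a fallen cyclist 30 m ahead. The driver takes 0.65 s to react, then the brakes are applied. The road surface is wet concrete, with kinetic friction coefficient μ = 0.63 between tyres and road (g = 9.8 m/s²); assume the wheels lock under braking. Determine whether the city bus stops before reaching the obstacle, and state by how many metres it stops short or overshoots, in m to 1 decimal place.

No — it overshoots by 17.6 m

74 km/h ÷ 3.6 = 20.5556 m/s.
a = μg = 0.63 × 9.8 = 6.174 m/s².
Reaction distance = 20.5556 × 0.65 = 13.361 m.
Braking distance = v²/(2a) = 422.533 / 12.348 = 34.219 m.
Total stopping distance = 13.361 + 34.219 = 47.580 m, vs 30 m available — it cannot stop in time and overshoots by 47.580 − 30 = 17.580 m.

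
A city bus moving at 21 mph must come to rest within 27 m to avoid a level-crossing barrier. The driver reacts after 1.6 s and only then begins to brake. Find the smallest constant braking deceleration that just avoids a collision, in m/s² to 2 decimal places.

Required deceleration ≈ 3.68 m/s²

21 mph × 0.44704 = 9.3878 m/s.
Distance covered during reaction = 9.3878 × 1.6 = 15.020 m.
Distance available for braking: 27 − 15.020 = 11.980 m.
v² = 2a·d ⇒ a = v²/(2d) = 9.3878² / (2 × 11.980) = 88.131 / 23.960 = 3.6783 m/s².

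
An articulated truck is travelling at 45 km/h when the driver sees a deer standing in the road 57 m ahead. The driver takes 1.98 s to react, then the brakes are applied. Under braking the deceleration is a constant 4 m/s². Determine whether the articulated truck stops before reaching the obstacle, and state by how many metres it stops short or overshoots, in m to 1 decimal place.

Yes — it stops 12.7 m short of the obstacle

45 km/h ÷ 3.6 = 12.5000 m/s.
Reaction distance = 12.5000 × 1.98 = 24.750 m.
Braking distance = v²/(2a) = 156.250 / 8.000 = 19.531 m.
Total stopping distance = 24.750 + 19.531 = 44.281 m, vs 57 m available — it stops with 57 − 44.281 = 12.719 m to spare.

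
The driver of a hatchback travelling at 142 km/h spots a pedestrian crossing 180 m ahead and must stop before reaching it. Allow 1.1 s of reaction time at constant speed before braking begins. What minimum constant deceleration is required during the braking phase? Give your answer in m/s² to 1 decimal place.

142 km/h ÷ 3.6 = 39.4444 m/s.
Distance covered during reaction = 39.4444 × 1.1 = 43.389 m.
Distance available for braking: 180 − 43.389 = 136.611 m.
v² = 2a·d ⇒ a = v²/(2d) = 39.4444² / (2 × 136.611) = 1555.861 / 273.222 = 5.6945 m/s².

Required deceleration ≈ 5.7 m/s²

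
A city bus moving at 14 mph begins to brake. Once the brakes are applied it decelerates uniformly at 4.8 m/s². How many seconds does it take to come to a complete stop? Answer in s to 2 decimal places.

14 mph × 0.44704 = 6.2586 m/s.
Braking time = v/a = 6.2586 / 4.800 = 1.304 s.

Braking time ≈ 1.30 s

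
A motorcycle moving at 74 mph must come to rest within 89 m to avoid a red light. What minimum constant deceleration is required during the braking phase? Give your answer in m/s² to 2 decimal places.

Required deceleration ≈ 6.15 m/s²

74 mph × 0.44704 = 33.0810 m/s.
v² = 2a·d ⇒ a = v²/(2d) = 33.0810² / (2 × 89.000) = 1094.353 / 178.000 = 6.1481 m/s².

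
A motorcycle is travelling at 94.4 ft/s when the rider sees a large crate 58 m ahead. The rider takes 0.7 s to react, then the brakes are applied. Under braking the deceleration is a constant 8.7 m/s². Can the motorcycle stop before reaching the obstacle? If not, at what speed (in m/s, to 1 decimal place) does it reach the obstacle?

No — it strikes the obstacle at 13.0 m/s

94.4 ft/s × 0.3048 = 28.7731 m/s.
Reaction distance = 28.7731 × 0.7 = 20.141 m.
Braking distance needed to stop: v²/(2a) = 827.891 / 17.400 = 47.580 m, so total needed = 20.141 + 47.580 = 67.721 m > 58 m — it cannot stop.
Distance remaining when braking begins: 58 − 20.141 = 37.859 m.
v² = v₀² − 2a·d = 827.891 − 2 × 8.700 × 37.859 = 169.144 m²/s².
v = √169.144 = 13.006 m/s.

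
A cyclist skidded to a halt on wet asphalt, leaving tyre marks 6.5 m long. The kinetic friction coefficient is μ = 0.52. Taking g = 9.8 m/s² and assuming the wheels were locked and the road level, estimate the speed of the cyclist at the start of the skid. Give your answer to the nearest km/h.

Initial speed ≈ 29 km/h

Deceleration a = μg = 0.52 × 9.8 = 5.096 m/s².
v = √(2a·d) = √(2 × 5.096 × 6.5) = √66.248 = 8.1393 m/s.
= 8.1393 × 3.6 = 29.301 km/h.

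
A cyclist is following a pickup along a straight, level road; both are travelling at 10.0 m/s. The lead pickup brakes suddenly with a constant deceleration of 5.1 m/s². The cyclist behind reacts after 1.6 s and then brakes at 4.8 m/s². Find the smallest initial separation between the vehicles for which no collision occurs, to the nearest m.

Minimum gap ≈ 17 m

Leader travels v²/(2a_L) = 100.000 / 10.200 = 9.804 m before stopping.
Follower covers v·t_r = 10.0000 × 1.6 = 16.000 m while reacting, then v²/(2a_F) = 100.000 / 9.600 = 10.417 m while braking, for a total of 16.000 + 10.417 = 26.417 m.
Since a_F ≤ a_L and the follower starts braking later, the follower is never slower than the leader, so the closest approach is when both have stopped.
Minimum gap = 26.417 − 9.804 = 16.613 m.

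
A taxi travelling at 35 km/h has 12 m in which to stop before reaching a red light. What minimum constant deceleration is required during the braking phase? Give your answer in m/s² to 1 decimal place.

35 km/h ÷ 3.6 = 9.7222 m/s.
v² = 2a·d ⇒ a = v²/(2d) = 9.7222² / (2 × 12.000) = 94.521 / 24.000 = 3.9384 m/s².

Required deceleration ≈ 3.9 m/s²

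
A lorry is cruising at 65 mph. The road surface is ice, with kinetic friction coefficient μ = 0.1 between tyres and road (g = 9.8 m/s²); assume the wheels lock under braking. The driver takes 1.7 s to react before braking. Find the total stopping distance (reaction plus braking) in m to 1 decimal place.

65 mph × 0.44704 = 29.0576 m/s.
a = μg = 0.1 × 9.8 = 0.980 m/s².
Reaction distance = v·t_r = 29.0576 × 1.7 = 49.398 m.
Braking distance = v²/(2a) = 29.0576² / (2 × 0.980) = 844.344 / 1.960 = 430.788 m.
Total = 49.398 + 430.788 = 480.186 m.

Total stopping distance ≈ 480.2 m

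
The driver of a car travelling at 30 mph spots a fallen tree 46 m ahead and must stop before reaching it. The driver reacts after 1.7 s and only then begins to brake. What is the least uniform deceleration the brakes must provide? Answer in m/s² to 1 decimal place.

30 mph × 0.44704 = 13.4112 m/s.
Distance covered during reaction = 13.4112 × 1.7 = 22.799 m.
Distance available for braking: 46 − 22.799 = 23.201 m.
v² = 2a·d ⇒ a = v²/(2d) = 13.4112² / (2 × 23.201) = 179.860 / 46.402 = 3.8761 m/s².

Required deceleration ≈ 3.9 m/s²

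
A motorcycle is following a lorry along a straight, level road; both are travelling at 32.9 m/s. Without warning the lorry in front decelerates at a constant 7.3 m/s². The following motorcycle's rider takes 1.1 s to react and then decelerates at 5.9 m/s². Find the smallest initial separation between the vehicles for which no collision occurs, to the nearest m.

Leader travels v²/(2a_L) = 1082.410 / 14.600 = 74.138 m before stopping.
Follower covers v·t_r = 32.9000 × 1.1 = 36.190 m while reacting, then v²/(2a_F) = 1082.410 / 11.800 = 91.730 m while braking, for a total of 36.190 + 91.730 = 127.920 m.
Since a_F ≤ a_L and the follower starts braking later, the follower is never slower than the leader, so the closest approach is when both have stopped.
Minimum gap = 127.920 − 74.138 = 53.782 m.

Minimum gap ≈ 54 m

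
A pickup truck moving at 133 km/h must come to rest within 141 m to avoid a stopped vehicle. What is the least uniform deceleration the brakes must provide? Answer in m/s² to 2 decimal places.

Required deceleration ≈ 4.84 m/s²

133 km/h ÷ 3.6 = 36.9444 m/s.
v² = 2a·d ⇒ a = v²/(2d) = 36.9444² / (2 × 141.000) = 1364.889 / 282.000 = 4.8400 m/s².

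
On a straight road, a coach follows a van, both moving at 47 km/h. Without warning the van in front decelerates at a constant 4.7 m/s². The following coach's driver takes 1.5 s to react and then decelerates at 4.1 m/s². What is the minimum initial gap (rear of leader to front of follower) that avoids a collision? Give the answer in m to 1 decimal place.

Minimum gap ≈ 22.2 m

47 km/h ÷ 3.6 = 13.0556 m/s.
Leader travels v²/(2a_L) = 170.449 / 9.400 = 18.133 m before stopping.
Follower covers v·t_r = 13.0556 × 1.5 = 19.583 m while reacting, then v²/(2a_F) = 170.449 / 8.200 = 20.786 m while braking, for a total of 19.583 + 20.786 = 40.369 m.
Since a_F ≤ a_L and the follower starts braking later, the follower is never slower than the leader, so the closest approach is when both have stopped.
Minimum gap = 40.369 − 18.133 = 22.236 m.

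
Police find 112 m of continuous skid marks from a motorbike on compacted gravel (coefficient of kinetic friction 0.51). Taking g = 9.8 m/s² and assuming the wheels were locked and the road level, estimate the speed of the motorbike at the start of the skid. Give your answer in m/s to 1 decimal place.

Initial speed ≈ 33.5 m/s

Deceleration a = μg = 0.51 × 9.8 = 4.998 m/s².
v = √(2a·d) = √(2 × 4.998 × 112) = √1119.552 = 33.4597 m/s.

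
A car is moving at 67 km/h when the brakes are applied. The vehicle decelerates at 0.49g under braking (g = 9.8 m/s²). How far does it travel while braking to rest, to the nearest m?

Braking distance ≈ 36 m

67 km/h ÷ 3.6 = 18.6111 m/s.
a = 0.49 × 9.8 = 4.802 m/s².
Braking distance = v²/(2a) = 18.6111² / (2 × 4.802) = 346.373 / 9.604 = 36.065 m.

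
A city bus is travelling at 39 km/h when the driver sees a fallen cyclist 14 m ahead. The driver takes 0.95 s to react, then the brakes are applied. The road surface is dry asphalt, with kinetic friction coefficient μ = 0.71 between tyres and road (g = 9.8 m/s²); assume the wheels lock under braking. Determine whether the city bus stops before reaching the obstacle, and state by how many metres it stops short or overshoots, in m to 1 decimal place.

No — it overshoots by 4.7 m

39 km/h ÷ 3.6 = 10.8333 m/s.
a = μg = 0.71 × 9.8 = 6.958 m/s².
Reaction distance = 10.8333 × 0.95 = 10.292 m.
Braking distance = v²/(2a) = 117.360 / 13.916 = 8.433 m.
Total stopping distance = 10.292 + 8.433 = 18.725 m, vs 14 m available — it cannot stop in time and overshoots by 18.725 − 14 = 4.725 m.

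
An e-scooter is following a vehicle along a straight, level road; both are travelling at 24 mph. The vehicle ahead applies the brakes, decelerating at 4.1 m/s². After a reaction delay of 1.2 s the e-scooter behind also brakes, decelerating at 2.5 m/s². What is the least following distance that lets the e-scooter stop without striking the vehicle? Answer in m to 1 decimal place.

Minimum gap ≈ 21.9 m

24 mph × 0.44704 = 10.7290 m/s.
Leader travels v²/(2a_L) = 115.111 / 8.200 = 14.038 m before stopping.
Follower covers v·t_r = 10.7290 × 1.2 = 12.875 m while reacting, then v²/(2a_F) = 115.111 / 5.000 = 23.022 m while braking, for a total of 12.875 + 23.022 = 35.897 m.
Since a_F ≤ a_L and the follower starts braking later, the follower is never slower than the leader, so the closest approach is when both have stopped.
Minimum gap = 35.897 − 14.038 = 21.859 m.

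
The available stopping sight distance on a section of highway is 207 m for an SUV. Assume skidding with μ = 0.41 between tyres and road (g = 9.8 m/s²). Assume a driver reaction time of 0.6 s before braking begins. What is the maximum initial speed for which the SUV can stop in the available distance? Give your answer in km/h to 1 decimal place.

Maximum speed ≈ 138.4 km/h

a = μg = 0.41 × 9.8 = 4.018 m/s².
Stopping distance: v·t_r + v²/(2a) = 207 with t_r = 0.6 s and a = 4.018 m/s².
So v² + 4.822 v − 1663.45 = 0.
Positive root: v = −a·t_r + √((a·t_r)² + 2a·d) = −2.411 + √(5.813 + 1663.45) = 38.4456 m/s.
38.4456 m/s × 3.6 = 138.404 km/h.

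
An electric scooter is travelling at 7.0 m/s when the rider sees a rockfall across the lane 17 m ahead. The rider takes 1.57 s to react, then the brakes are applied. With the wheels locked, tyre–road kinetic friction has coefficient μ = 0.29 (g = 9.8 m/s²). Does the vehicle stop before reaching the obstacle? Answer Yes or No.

No

a = μg = 0.29 × 9.8 = 2.842 m/s².
Reaction distance = 7.0000 × 1.57 = 10.990 m.
Braking distance = v²/(2a) = 49.000 / 5.684 = 8.621 m.
Total stopping distance = 10.990 + 8.621 = 19.611 m, vs 17 m available — it cannot stop in time and overshoots by 19.611 − 17 = 2.611 m.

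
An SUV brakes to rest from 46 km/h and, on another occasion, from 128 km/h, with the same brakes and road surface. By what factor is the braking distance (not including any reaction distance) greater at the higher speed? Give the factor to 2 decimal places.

Braking distance d = v²/(2a), so with a fixed, d ∝ v².
Factor = (128/46)² = 2.7826² = 7.7429.

Factor ≈ 7.74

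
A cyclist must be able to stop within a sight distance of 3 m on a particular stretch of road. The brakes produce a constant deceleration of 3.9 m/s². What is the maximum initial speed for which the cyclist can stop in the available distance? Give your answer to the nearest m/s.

Maximum speed ≈ 5 m/s

v²/(2a) = d ⇒ v = √(2 × 3.900 × 3) = √23.40 = 4.8374 m/s.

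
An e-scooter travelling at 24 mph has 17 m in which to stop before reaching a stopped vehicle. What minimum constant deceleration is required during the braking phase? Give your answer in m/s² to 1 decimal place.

24 mph × 0.44704 = 10.7290 m/s.
v² = 2a·d ⇒ a = v²/(2d) = 10.7290² / (2 × 17.000) = 115.111 / 34.000 = 3.3856 m/s².

Required deceleration ≈ 3.4 m/s²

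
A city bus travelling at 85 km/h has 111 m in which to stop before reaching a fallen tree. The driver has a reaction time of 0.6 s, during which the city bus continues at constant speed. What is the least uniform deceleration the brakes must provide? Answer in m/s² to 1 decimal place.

Required deceleration ≈ 2.9 m/s²

85 km/h ÷ 3.6 = 23.6111 m/s.
Distance covered during reaction = 23.6111 × 0.6 = 14.167 m.
Distance available for braking: 111 − 14.167 = 96.833 m.
v² = 2a·d ⇒ a = v²/(2d) = 23.6111² / (2 × 96.833) = 557.484 / 193.666 = 2.8786 m/s².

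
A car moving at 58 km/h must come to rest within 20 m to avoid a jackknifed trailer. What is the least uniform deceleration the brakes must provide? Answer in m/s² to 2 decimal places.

Required deceleration ≈ 6.49 m/s²

58 km/h ÷ 3.6 = 16.1111 m/s.
v² = 2a·d ⇒ a = v²/(2d) = 16.1111² / (2 × 20.000) = 259.568 / 40.000 = 6.4892 m/s².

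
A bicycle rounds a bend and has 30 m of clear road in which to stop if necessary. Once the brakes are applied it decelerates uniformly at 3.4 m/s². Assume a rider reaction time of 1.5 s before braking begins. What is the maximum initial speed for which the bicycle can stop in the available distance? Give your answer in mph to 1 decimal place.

Maximum speed ≈ 22.5 mph

Stopping distance: v·t_r + v²/(2a) = 30 with t_r = 1.5 s and a = 3.400 m/s².
So v² + 10.200 v − 204.00 = 0.
Positive root: v = −a·t_r + √((a·t_r)² + 2a·d) = −5.100 + √(26.010 + 204.00) = 10.0661 m/s.
10.0661 m/s ÷ 0.44704 = 22.517 mph.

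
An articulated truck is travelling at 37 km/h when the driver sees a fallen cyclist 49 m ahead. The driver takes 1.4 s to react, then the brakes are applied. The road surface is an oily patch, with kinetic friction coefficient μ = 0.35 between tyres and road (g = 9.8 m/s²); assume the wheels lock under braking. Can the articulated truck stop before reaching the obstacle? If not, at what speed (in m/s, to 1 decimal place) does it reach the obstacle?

Yes — it stops about 19.2 m short of the obstacle, so it never reaches it

37 km/h ÷ 3.6 = 10.2778 m/s.
a = μg = 0.35 × 9.8 = 3.430 m/s².
Reaction distance = 10.2778 × 1.4 = 14.389 m.
Braking distance = v²/(2a) = 105.633 / 6.860 = 15.398 m.
Total stopping distance = 14.389 + 15.398 = 29.787 m, vs 49 m available — it stops with 49 − 29.787 = 19.213 m to spare.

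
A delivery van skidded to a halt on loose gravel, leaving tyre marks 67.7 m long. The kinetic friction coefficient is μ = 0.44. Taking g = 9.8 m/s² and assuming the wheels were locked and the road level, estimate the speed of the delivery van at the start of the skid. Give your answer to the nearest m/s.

Deceleration a = μg = 0.44 × 9.8 = 4.312 m/s².
v = √(2a·d) = √(2 × 4.312 × 67.7) = √583.845 = 24.1629 m/s.

Initial speed ≈ 24 m/s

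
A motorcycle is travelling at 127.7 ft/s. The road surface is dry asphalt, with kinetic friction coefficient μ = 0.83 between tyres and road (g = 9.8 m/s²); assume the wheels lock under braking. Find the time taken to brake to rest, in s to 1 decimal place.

Braking time ≈ 4.8 s

127.7 ft/s × 0.3048 = 38.9230 m/s.
a = μg = 0.83 × 9.8 = 8.134 m/s².
Braking time = v/a = 38.9230 / 8.134 = 4.785 s.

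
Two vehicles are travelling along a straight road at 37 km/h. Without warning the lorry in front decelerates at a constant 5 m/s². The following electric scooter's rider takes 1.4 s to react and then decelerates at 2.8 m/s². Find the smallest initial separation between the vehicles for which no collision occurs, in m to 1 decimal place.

Minimum gap ≈ 22.7 m

37 km/h ÷ 3.6 = 10.2778 m/s.
Leader travels v²/(2a_L) = 105.633 / 10.000 = 10.563 m before stopping.
Follower covers v·t_r = 10.2778 × 1.4 = 14.389 m while reacting, then v²/(2a_F) = 105.633 / 5.600 = 18.863 m while braking, for a total of 14.389 + 18.863 = 33.252 m.
Since a_F ≤ a_L and the follower starts braking later, the follower is never slower than the leader, so the closest approach is when both have stopped.
Minimum gap = 33.252 − 10.563 = 22.689 m.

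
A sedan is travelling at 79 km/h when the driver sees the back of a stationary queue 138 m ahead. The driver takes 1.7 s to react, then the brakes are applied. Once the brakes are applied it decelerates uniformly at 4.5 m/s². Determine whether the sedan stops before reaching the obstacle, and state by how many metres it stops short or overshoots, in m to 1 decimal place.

79 km/h ÷ 3.6 = 21.9444 m/s.
Reaction distance = 21.9444 × 1.7 = 37.305 m.
Braking distance = v²/(2a) = 481.557 / 9.000 = 53.506 m.
Total stopping distance = 37.305 + 53.506 = 90.811 m, vs 138 m available — it stops with 138 − 90.811 = 47.189 m to spare.

Yes — it stops 47.2 m short of the obstacle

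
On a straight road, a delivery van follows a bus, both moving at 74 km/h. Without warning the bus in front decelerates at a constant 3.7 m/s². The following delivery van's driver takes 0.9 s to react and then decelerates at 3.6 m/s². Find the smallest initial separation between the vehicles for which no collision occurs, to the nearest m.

74 km/h ÷ 3.6 = 20.5556 m/s.
Leader travels v²/(2a_L) = 422.533 / 7.400 = 57.099 m before stopping.
Follower covers v·t_r = 20.5556 × 0.9 = 18.500 m while reacting, then v²/(2a_F) = 422.533 / 7.200 = 58.685 m while braking, for a total of 18.500 + 58.685 = 77.185 m.
Since a_F ≤ a_L and the follower starts braking later, the follower is never slower than the leader, so the closest approach is when both have stopped.
Minimum gap = 77.185 − 57.099 = 20.086 m.

Minimum gap ≈ 20 m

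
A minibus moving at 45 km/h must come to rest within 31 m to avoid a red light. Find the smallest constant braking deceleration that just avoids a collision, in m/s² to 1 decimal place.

Required deceleration ≈ 2.5 m/s²

45 km/h ÷ 3.6 = 12.5000 m/s.
v² = 2a·d ⇒ a = v²/(2d) = 12.5000² / (2 × 31.000) = 156.250 / 62.000 = 2.5202 m/s².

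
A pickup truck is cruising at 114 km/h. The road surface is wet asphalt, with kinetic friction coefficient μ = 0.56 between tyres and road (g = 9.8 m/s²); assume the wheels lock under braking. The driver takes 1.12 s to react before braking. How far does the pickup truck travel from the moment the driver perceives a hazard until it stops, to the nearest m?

Total stopping distance ≈ 127 m

114 km/h ÷ 3.6 = 31.6667 m/s.
a = μg = 0.56 × 9.8 = 5.488 m/s².
Reaction distance = v·t_r = 31.6667 × 1.12 = 35.467 m.
Braking distance = v²/(2a) = 31.6667² / (2 × 5.488) = 1002.780 / 10.976 = 91.361 m.
Total = 35.467 + 91.361 = 126.828 m.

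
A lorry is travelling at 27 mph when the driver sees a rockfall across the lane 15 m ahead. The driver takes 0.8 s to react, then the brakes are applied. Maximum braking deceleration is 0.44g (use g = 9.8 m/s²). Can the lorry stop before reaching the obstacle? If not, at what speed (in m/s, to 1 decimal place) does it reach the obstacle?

No — it strikes the obstacle at 10.0 m/s

27 mph × 0.44704 = 12.0701 m/s.
a = 0.44 × 9.8 = 4.312 m/s².
Reaction distance = 12.0701 × 0.8 = 9.656 m.
Braking distance needed to stop: v²/(2a) = 145.687 / 8.624 = 16.893 m, so total needed = 9.656 + 16.893 = 26.549 m > 15 m — it cannot stop.
Distance remaining when braking begins: 15 − 9.656 = 5.344 m.
v² = v₀² − 2a·d = 145.687 − 2 × 4.312 × 5.344 = 99.600 m²/s².
v = √99.600 = 9.980 m/s.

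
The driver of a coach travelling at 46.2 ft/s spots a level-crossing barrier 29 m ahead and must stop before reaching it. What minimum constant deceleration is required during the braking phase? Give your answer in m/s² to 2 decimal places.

Required deceleration ≈ 3.42 m/s²

46.2 ft/s × 0.3048 = 14.0818 m/s.
v² = 2a·d ⇒ a = v²/(2d) = 14.0818² / (2 × 29.000) = 198.297 / 58.000 = 3.4189 m/s².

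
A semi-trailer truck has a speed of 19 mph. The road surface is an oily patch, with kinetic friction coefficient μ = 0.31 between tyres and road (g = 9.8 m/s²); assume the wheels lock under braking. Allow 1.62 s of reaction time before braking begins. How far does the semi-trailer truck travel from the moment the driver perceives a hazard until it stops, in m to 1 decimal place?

19 mph × 0.44704 = 8.4938 m/s.
a = μg = 0.31 × 9.8 = 3.038 m/s².
Reaction distance = v·t_r = 8.4938 × 1.62 = 13.760 m.
Braking distance = v²/(2a) = 8.4938² / (2 × 3.038) = 72.145 / 6.076 = 11.874 m.
Total = 13.760 + 11.874 = 25.634 m.

Total stopping distance ≈ 25.6 m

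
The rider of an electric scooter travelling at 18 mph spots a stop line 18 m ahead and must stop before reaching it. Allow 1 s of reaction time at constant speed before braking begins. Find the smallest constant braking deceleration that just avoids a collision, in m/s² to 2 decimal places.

18 mph × 0.44704 = 8.0467 m/s.
Distance covered during reaction = 8.0467 × 1 = 8.047 m.
Distance available for braking: 18 − 8.047 = 9.953 m.
v² = 2a·d ⇒ a = v²/(2d) = 8.0467² / (2 × 9.953) = 64.749 / 19.906 = 3.2527 m/s².

Required deceleration ≈ 3.25 m/s²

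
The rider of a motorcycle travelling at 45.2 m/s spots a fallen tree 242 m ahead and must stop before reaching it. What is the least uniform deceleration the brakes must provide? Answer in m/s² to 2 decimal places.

v² = 2a·d ⇒ a = v²/(2d) = 45.2000² / (2 × 242.000) = 2043.040 / 484.000 = 4.2212 m/s².

Required deceleration ≈ 4.22 m/s²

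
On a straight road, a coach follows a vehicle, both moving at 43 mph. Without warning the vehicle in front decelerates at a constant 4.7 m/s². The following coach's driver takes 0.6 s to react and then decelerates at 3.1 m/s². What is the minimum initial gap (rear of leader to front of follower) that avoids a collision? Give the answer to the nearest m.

43 mph × 0.44704 = 19.2227 m/s.
Leader travels v²/(2a_L) = 369.512 / 9.400 = 39.310 m before stopping.
Follower covers v·t_r = 19.2227 × 0.6 = 11.534 m while reacting, then v²/(2a_F) = 369.512 / 6.200 = 59.599 m while braking, for a total of 11.534 + 59.599 = 71.133 m.
Since a_F ≤ a_L and the follower starts braking later, the follower is never slower than the leader, so the closest approach is when both have stopped.
Minimum gap = 71.133 − 39.310 = 31.823 m.

Minimum gap ≈ 32 m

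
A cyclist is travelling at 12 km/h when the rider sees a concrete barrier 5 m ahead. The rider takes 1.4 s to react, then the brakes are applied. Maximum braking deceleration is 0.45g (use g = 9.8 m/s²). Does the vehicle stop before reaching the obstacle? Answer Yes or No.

12 km/h ÷ 3.6 = 3.3333 m/s.
a = 0.45 × 9.8 = 4.410 m/s².
Reaction distance = 3.3333 × 1.4 = 4.667 m.
Braking distance = v²/(2a) = 11.111 / 8.820 = 1.260 m.
Total stopping distance = 4.667 + 1.260 = 5.927 m, vs 5 m available — it cannot stop in time and overshoots by 5.927 − 5 = 0.927 m.

No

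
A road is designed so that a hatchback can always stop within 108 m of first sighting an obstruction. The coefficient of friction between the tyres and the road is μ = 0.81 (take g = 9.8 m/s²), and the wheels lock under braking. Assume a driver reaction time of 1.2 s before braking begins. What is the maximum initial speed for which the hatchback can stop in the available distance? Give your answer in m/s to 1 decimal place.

a = μg = 0.81 × 9.8 = 7.938 m/s².
Stopping distance: v·t_r + v²/(2a) = 108 with t_r = 1.2 s and a = 7.938 m/s².
So v² + 19.051 v − 1714.61 = 0.
Positive root: v = −a·t_r + √((a·t_r)² + 2a·d) = −9.526 + √(90.745 + 1714.61) = 32.9635 m/s.

Maximum speed ≈ 33.0 m/s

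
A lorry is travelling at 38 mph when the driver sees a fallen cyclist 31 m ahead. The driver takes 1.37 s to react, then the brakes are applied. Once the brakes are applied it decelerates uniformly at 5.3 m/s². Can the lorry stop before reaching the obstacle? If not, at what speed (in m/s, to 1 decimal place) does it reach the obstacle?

No — it strikes the obstacle at 14.4 m/s

38 mph × 0.44704 = 16.9875 m/s.
Reaction distance = 16.9875 × 1.37 = 23.273 m.
Braking distance needed to stop: v²/(2a) = 288.575 / 10.600 = 27.224 m, so total needed = 23.273 + 27.224 = 50.497 m > 31 m — it cannot stop.
Distance remaining when braking begins: 31 − 23.273 = 7.727 m.
v² = v₀² − 2a·d = 288.575 − 2 × 5.300 × 7.727 = 206.669 m²/s².
v = √206.669 = 14.376 m/s.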